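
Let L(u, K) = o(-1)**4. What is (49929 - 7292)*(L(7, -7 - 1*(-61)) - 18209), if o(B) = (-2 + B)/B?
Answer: -772923536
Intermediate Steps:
L(u, K) = 81 (L(u, K) = ((-2 - 1)/(-1))**4 = (-1*(-3))**4 = 3**4 = 81)
(49929 - 7292)*(L(7, -7 - 1*(-61)) - 18209) = (49929 - 7292)*(81 - 18209) = 42637*(-18128) = -772923536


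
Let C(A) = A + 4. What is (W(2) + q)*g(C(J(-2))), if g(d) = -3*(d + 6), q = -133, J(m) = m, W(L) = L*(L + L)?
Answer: 3000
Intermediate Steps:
W(L) = 2*L**2 (W(L) = L*(2*L) = 2*L**2)
C(A) = 4 + A
g(d) = -18 - 3*d (g(d) = -3*(6 + d) = -18 - 3*d)
(W(2) + q)*g(C(J(-2))) = (2*2**2 - 133)*(-18 - 3*(4 - 2)) = (2*4 - 133)*(-18 - 3*2) = (8 - 133)*(-18 - 6) = -125*(-24) = 3000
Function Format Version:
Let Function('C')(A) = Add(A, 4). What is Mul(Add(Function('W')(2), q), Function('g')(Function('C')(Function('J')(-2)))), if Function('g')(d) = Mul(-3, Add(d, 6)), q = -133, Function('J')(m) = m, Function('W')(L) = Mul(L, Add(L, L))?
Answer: 3000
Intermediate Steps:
Function('W')(L) = Mul(2, Pow(L, 2)) (Function('W')(L) = Mul(L, Mul(2, L)) = Mul(2, Pow(L, 2)))
Function('C')(A) = Add(4, A)
Function('g')(d) = Add(-18, Mul(-3, d)) (Function('g')(d) = Mul(-3, Add(6, d)) = Add(-18, Mul(-3, d)))
Mul(Add(Function('W')(2), q), Function('g')(Function('C')(Function('J')(-2)))) = Mul(Add(Mul(2, Pow(2, 2)), -133), Add(-18, Mul(-3, Add(4, -2)))) = Mul(Add(Mul(2, 4), -133), Add(-18, Mul(-3, 2))) = Mul(Add(8, -133), Add(-18, -6)) = Mul(-125, -24) = 3000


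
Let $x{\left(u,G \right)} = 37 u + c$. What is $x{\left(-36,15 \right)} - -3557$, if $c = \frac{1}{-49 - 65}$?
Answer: $\frac{253649}{114} \approx 2225.0$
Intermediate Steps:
$c = - \frac{1}{114}$ ($c = \frac{1}{-114} = - \frac{1}{114} \approx -0.0087719$)
$x{\left(u,G \right)} = - \frac{1}{114} + 37 u$ ($x{\left(u,G \right)} = 37 u - \frac{1}{114} = - \frac{1}{114} + 37 u$)
$x{\left(-36,15 \right)} - -3557 = \left(- \frac{1}{114} + 37 \left(-36\right)\right) - -3557 = \left(- \frac{1}{114} - 1332\right) + 3557 = - \frac{151849}{114} + 3557 = \frac{253649}{114}$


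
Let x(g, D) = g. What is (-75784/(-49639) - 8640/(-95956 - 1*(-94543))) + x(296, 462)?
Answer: 2366375136/7793323 ≈ 303.64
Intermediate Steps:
(-75784/(-49639) - 8640/(-95956 - 1*(-94543))) + x(296, 462) = (-75784/(-49639) - 8640/(-95956 - 1*(-94543))) + 296 = (-75784*(-1/49639) - 8640/(-95956 + 94543)) + 296 = (75784/49639 - 8640/(-1413)) + 296 = (75784/49639 - 8640*(-1/1413)) + 296 = (75784/49639 + 960/157) + 296 = 59551528/7793323 + 296 = 2366375136/7793323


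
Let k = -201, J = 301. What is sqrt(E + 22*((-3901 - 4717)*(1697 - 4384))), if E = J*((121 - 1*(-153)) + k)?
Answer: 5*sqrt(20378657) ≈ 22571.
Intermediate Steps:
E = 21973 (E = 301*((121 - 1*(-153)) - 201) = 301*((121 + 153) - 201) = 301*(274 - 201) = 301*73 = 21973)
sqrt(E + 22*((-3901 - 4717)*(1697 - 4384))) = sqrt(21973 + 22*((-3901 - 4717)*(1697 - 4384))) = sqrt(21973 + 22*(-8618*(-2687))) = sqrt(21973 + 22*23156566) = sqrt(21973 + 509444452) = sqrt(509466425) = 5*sqrt(20378657)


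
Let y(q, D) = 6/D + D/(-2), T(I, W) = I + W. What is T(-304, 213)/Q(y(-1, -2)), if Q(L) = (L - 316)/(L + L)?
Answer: -182/159 ≈ -1.1447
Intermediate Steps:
y(q, D) = 6/D - D/2 (y(q, D) = 6/D + D*(-1/2) = 6/D - D/2)
Q(L) = (-316 + L)/(2*L) (Q(L) = (-316 + L)/((2*L)) = (-316 + L)*(1/(2*L)) = (-316 + L)/(2*L))
T(-304, 213)/Q(y(-1, -2)) = (-304 + 213)/(((-316 + (6/(-2) - 1/2*(-2)))/(2*(6/(-2) - 1/2*(-2))))) = -91*2*(6*(-1/2) + 1)/(-316 + (6*(-1/2) + 1)) = -91*2*(-3 + 1)/(-316 + (-3 + 1)) = -91*(-4/(-316 - 2)) = -91/((1/2)*(-1/2)*(-318)) = -91/159/2 = -91*2/159 = -182/159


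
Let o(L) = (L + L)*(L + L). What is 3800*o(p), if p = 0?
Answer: 0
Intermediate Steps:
o(L) = 4*L**2 (o(L) = (2*L)*(2*L) = 4*L**2)
3800*o(p) = 3800*(4*0**2) = 3800*(4*0) = 3800*0 = 0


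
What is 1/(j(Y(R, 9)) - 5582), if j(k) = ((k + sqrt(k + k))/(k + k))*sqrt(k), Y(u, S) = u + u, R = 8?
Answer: -11160/62272799 - sqrt(2)/62272799 ≈ -0.00017923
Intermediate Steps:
Y(u, S) = 2*u
j(k) = (k + sqrt(2)*sqrt(k))/(2*sqrt(k)) (j(k) = ((k + sqrt(2*k))/((2*k)))*sqrt(k) = ((k + sqrt(2)*sqrt(k))*(1/(2*k)))*sqrt(k) = ((k + sqrt(2)*sqrt(k))/(2*k))*sqrt(k) = (k + sqrt(2)*sqrt(k))/(2*sqrt(k)))
1/(j(Y(R, 9)) - 5582) = 1/((sqrt(2)/2 + sqrt(2*8)/2) - 5582) = 1/((sqrt(2)/2 + sqrt(16)/2) - 5582) = 1/((sqrt(2)/2 + (1/2)*4) - 5582) = 1/((sqrt(2)/2 + 2) - 5582) = 1/((2 + sqrt(2)/2) - 5582) = 1/(-5580 + sqrt(2)/2)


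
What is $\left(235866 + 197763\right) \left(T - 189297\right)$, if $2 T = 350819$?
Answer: $- \frac{12044045475}{2} \approx -6.022 \cdot 10^{9}$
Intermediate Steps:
$T = \frac{350819}{2}$ ($T = \frac{1}{2} \cdot 350819 = \frac{350819}{2} \approx 1.7541 \cdot 10^{5}$)
$\left(235866 + 197763\right) \left(T - 189297\right) = \left(235866 + 197763\right) \left(\frac{350819}{2} - 189297\right) = 433629 \left(- \frac{27775}{2}\right) = - \frac{12044045475}{2}$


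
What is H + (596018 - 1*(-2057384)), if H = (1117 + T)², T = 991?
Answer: 7097066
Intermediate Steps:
H = 4443664 (H = (1117 + 991)² = 2108² = 4443664)
H + (596018 - 1*(-2057384)) = 4443664 + (596018 - 1*(-2057384)) = 4443664 + (596018 + 2057384) = 4443664 + 2653402 = 7097066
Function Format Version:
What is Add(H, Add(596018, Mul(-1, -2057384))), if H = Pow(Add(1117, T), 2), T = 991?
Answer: 7097066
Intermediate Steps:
H = 4443664 (H = Pow(Add(1117, 991), 2) = Pow(2108, 2) = 4443664)
Add(H, Add(596018, Mul(-1, -2057384))) = Add(4443664, Add(596018, Mul(-1, -2057384))) = Add(4443664, Add(596018, 2057384)) = Add(4443664, 2653402) = 7097066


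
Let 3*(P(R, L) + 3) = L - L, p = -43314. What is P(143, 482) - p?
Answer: 43311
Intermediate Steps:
P(R, L) = -3 (P(R, L) = -3 + (L - L)/3 = -3 + (⅓)*0 = -3 + 0 = -3)
P(143, 482) - p = -3 - 1*(-43314) = -3 + 43314 = 43311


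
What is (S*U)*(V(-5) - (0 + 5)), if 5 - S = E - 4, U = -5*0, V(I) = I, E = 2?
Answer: 0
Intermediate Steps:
U = 0
S = 7 (S = 5 - (2 - 4) = 5 - 1*(-2) = 5 + 2 = 7)
(S*U)*(V(-5) - (0 + 5)) = (7*0)*(-5 - (0 + 5)) = 0*(-5 - 1*5) = 0*(-5 - 5) = 0*(-10) = 0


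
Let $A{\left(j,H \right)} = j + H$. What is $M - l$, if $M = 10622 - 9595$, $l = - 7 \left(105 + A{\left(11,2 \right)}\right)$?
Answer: $1853$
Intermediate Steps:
$A{\left(j,H \right)} = H + j$
$l = -826$ ($l = - 7 \left(105 + \left(2 + 11\right)\right) = - 7 \left(105 + 13\right) = \left(-7\right) 118 = -826$)
$M = 1027$
$M - l = 1027 - -826 = 1027 + 826 = 1853$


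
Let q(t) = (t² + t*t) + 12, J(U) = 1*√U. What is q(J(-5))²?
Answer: 4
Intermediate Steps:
J(U) = √U
q(t) = 12 + 2*t² (q(t) = (t² + t²) + 12 = 2*t² + 12 = 12 + 2*t²)
q(J(-5))² = (12 + 2*(√(-5))²)² = (12 + 2*(I*√5)²)² = (12 + 2*(-5))² = (12 - 10)² = 2² = 4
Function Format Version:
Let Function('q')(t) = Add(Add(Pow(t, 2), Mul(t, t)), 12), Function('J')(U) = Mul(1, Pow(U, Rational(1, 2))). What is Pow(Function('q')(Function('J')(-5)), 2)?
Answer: 4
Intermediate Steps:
Function('J')(U) = Pow(U, Rational(1, 2))
Function('q')(t) = Add(12, Mul(2, Pow(t, 2))) (Function('q')(t) = Add(Add(Pow(t, 2), Pow(t, 2)), 12) = Add(Mul(2, Pow(t, 2)), 12) = Add(12, Mul(2, Pow(t, 2))))
Pow(Function('q')(Function('J')(-5)), 2) = Pow(Add(12, Mul(2, Pow(Pow(-5, Rational(1, 2)), 2))), 2) = Pow(Add(12, Mul(2, Pow(Mul(I, Pow(5, Rational(1, 2))), 2))), 2) = Pow(Add(12, Mul(2, -5)), 2) = Pow(Add(12, -10), 2) = Pow(2, 2) = 4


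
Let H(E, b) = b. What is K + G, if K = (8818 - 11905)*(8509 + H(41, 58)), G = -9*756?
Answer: -26453133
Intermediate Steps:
G = -6804
K = -26446329 (K = (8818 - 11905)*(8509 + 58) = -3087*8567 = -26446329)
K + G = -26446329 - 6804 = -26453133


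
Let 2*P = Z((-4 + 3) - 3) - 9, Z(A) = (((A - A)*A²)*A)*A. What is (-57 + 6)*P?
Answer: 459/2 ≈ 229.50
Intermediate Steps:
Z(A) = 0 (Z(A) = ((0*A²)*A)*A = (0*A)*A = 0*A = 0)
P = -9/2 (P = (0 - 9)/2 = (½)*(-9) = -9/2 ≈ -4.5000)
(-57 + 6)*P = (-57 + 6)*(-9/2) = -51*(-9/2) = 459/2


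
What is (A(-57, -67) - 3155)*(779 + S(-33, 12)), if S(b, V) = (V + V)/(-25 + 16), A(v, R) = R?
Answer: -2501346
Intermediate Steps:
S(b, V) = -2*V/9 (S(b, V) = (2*V)/(-9) = (2*V)*(-1/9) = -2*V/9)
(A(-57, -67) - 3155)*(779 + S(-33, 12)) = (-67 - 3155)*(779 - 2/9*12) = -3222*(779 - 8/3) = -3222*2329/3 = -2501346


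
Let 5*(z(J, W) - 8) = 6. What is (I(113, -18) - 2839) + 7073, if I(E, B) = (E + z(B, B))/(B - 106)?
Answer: 2624469/620 ≈ 4233.0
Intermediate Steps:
z(J, W) = 46/5 (z(J, W) = 8 + (⅕)*6 = 8 + 6/5 = 46/5)
I(E, B) = (46/5 + E)/(-106 + B) (I(E, B) = (E + 46/5)/(B - 106) = (46/5 + E)/(-106 + B))
(I(113, -18) - 2839) + 7073 = ((46/5 + 113)/(-106 - 18) - 2839) + 7073 = ((611/5)/(-124) - 2839) + 7073 = (-1/124*611/5 - 2839) + 7073 = (-611/620 - 2839) + 7073 = -1760791/620 + 7073 = 2624469/620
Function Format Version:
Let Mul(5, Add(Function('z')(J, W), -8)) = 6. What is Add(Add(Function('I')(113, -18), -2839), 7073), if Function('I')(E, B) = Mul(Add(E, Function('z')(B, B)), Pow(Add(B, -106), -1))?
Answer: Rational(2624469, 620) ≈ 4233.0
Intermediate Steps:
Function('z')(J, W) = Rational(46, 5) (Function('z')(J, W) = Add(8, Mul(Rational(1, 5), 6)) = Add(8, Rational(6, 5)) = Rational(46, 5))
Function('I')(E, B) = Mul(Pow(Add(-106, B), -1), Add(Rational(46, 5), E)) (Function('I')(E, B) = Mul(Add(E, Rational(46, 5)), Pow(Add(B, -106), -1)) = Mul(Add(Rational(46, 5), E), Pow(Add(-106, B), -1)) = Mul(Pow(Add(-106, B), -1), Add(Rational(46, 5), E)))
Add(Add(Function('I')(113, -18), -2839), 7073) = Add(Add(Mul(Pow(Add(-106, -18), -1), Add(Rational(46, 5), 113)), -2839), 7073) = Add(Add(Mul(Pow(-124, -1), Rational(611, 5)), -2839), 7073) = Add(Add(Mul(Rational(-1, 124), Rational(611, 5)), -2839), 7073) = Add(Add(Rational(-611, 620), -2839), 7073) = Add(Rational(-1760791, 620), 7073) = Rational(2624469, 620)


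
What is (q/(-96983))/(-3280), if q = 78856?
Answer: 9857/39763030 ≈ 0.00024789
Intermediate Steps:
(q/(-96983))/(-3280) = (78856/(-96983))/(-3280) = (78856*(-1/96983))*(-1/3280) = -78856/96983*(-1/3280) = 9857/39763030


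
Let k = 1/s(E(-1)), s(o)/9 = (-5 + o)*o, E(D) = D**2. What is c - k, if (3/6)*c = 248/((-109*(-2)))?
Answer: 9037/3924 ≈ 2.3030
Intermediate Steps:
c = 248/109 (c = 2*(248/((-109*(-2)))) = 2*(248/218) = 2*(248*(1/218)) = 2*(124/109) = 248/109 ≈ 2.2752)
s(o) = 9*o*(-5 + o) (s(o) = 9*((-5 + o)*o) = 9*(o*(-5 + o)) = 9*o*(-5 + o))
k = -1/36 (k = 1/(9*(-1)**2*(-5 + (-1)**2)) = 1/(9*1*(-5 + 1)) = 1/(9*1*(-4)) = 1/(-36) = -1/36 ≈ -0.027778)
c - k = 248/109 - 1*(-1/36) = 248/109 + 1/36 = 9037/3924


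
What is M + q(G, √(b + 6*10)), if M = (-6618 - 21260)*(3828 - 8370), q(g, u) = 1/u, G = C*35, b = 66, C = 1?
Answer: 126621876 + √14/42 ≈ 1.2662e+8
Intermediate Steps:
G = 35 (G = 1*35 = 35)
M = 126621876 (M = -27878*(-4542) = 126621876)
M + q(G, √(b + 6*10)) = 126621876 + 1/(√(66 + 6*10)) = 126621876 + 1/(√(66 + 60)) = 126621876 + 1/(√126) = 126621876 + 1/(3*√14) = 126621876 + √14/42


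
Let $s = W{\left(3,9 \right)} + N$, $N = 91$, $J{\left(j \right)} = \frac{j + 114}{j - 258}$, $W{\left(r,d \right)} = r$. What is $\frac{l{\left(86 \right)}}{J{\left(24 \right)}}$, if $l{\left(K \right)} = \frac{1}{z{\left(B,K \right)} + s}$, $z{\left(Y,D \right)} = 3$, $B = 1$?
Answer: $- \frac{39}{2231} \approx -0.017481$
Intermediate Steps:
$J{\left(j \right)} = \frac{114 + j}{-258 + j}$
$s = 94$ ($s = 3 + 91 = 94$)
$l{\left(K \right)} = \frac{1}{97}$ ($l{\left(K \right)} = \frac{1}{3 + 94} = \frac{1}{97}$)
$\frac{l{\left(86 \right)}}{J{\left(24 \right)}} = \frac{1}{97 \frac{114 + 24}{-258 + 24}} = \frac{1}{97 \frac{1}{-234} \cdot 138} = \frac{1}{97 \left(\left(- \frac{1}{234}\right) 138\right)} = \frac{1}{97 \left(- \frac{23}{39}\right)} = \frac{1}{97} \left(- \frac{39}{23}\right) = - \frac{39}{2231}$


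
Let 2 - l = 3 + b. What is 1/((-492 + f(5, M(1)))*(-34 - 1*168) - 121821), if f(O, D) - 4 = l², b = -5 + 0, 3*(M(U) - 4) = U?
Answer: -1/26477 ≈ -3.7769e-5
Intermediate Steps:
M(U) = 4 + U/3
b = -5
l = 4 (l = 2 - (3 - 5) = 2 - 1*(-2) = 2 + 2 = 4)
f(O, D) = 20 (f(O, D) = 4 + 4² = 4 + 16 = 20)
1/((-492 + f(5, M(1)))*(-34 - 1*168) - 121821) = 1/((-492 + 20)*(-34 - 1*168) - 121821) = 1/(-472*(-34 - 168) - 121821) = 1/(-472*(-202) - 121821) = 1/(95344 - 121821) = 1/(-26477) = -1/26477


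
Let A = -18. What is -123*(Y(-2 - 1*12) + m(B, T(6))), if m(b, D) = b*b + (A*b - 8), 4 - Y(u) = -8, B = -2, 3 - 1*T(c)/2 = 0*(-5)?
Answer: -5412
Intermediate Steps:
T(c) = 6 (T(c) = 6 - 0*(-5) = 6 - 2*0 = 6 + 0 = 6)
Y(u) = 12 (Y(u) = 4 - 1*(-8) = 4 + 8 = 12)
m(b, D) = -8 + b² - 18*b (m(b, D) = b*b + (-18*b - 8) = b² + (-8 - 18*b) = -8 + b² - 18*b)
-123*(Y(-2 - 1*12) + m(B, T(6))) = -123*(12 + (-8 + (-2)² - 18*(-2))) = -123*(12 + (-8 + 4 + 36)) = -123*(12 + 32) = -123*44 = -5412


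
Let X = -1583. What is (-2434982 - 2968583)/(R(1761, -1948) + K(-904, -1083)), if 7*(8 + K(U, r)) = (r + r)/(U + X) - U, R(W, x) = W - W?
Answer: -31356887695/703714 ≈ -44559.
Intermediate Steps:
R(W, x) = 0
K(U, r) = -8 - U/7 + 2*r/(7*(-1583 + U)) (K(U, r) = -8 + ((r + r)/(U - 1583) - U)/7 = -8 + ((2*r)/(-1583 + U) - U)/7 = -8 + (2*r/(-1583 + U) - U)/7 = -8 + (-U + 2*r/(-1583 + U))/7 = -8 + (-U/7 + 2*r/(7*(-1583 + U))) = -8 - U/7 + 2*r/(7*(-1583 + U)))
(-2434982 - 2968583)/(R(1761, -1948) + K(-904, -1083)) = (-2434982 - 2968583)/(0 + (88648 - 1*(-904)² + 2*(-1083) + 1527*(-904))/(7*(-1583 - 904))) = -5403565/(0 + (⅐)*(88648 - 1*817216 - 2166 - 1380408)/(-2487)) = -5403565/(0 + (⅐)*(-1/2487)*(88648 - 817216 - 2166 - 1380408)) = -5403565/(0 + (⅐)*(-1/2487)*(-2111142)) = -5403565/(0 + 703714/5803) = -5403565/703714/5803 = -5403565*5803/703714 = -31356887695/703714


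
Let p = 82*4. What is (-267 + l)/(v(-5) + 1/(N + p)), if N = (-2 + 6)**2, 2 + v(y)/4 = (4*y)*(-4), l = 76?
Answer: -65704/107329 ≈ -0.61217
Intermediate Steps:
v(y) = -8 - 64*y (v(y) = -8 + 4*((4*y)*(-4)) = -8 + 4*(-16*y) = -8 - 64*y)
N = 16 (N = 4**2 = 16)
p = 328
(-267 + l)/(v(-5) + 1/(N + p)) = (-267 + 76)/((-8 - 64*(-5)) + 1/(16 + 328)) = -191/((-8 + 320) + 1/344) = -191/(312 + 1/344) = -191/107329/344 = -191*344/107329 = -65704/107329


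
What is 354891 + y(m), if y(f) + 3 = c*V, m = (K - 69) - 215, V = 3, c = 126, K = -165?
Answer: 355266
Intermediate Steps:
m = -449 (m = (-165 - 69) - 215 = -234 - 215 = -449)
y(f) = 375 (y(f) = -3 + 126*3 = -3 + 378 = 375)
354891 + y(m) = 354891 + 375 = 355266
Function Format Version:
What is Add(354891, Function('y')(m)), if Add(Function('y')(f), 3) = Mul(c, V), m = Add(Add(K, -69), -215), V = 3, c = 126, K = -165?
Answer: 355266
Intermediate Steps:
m = -449 (m = Add(Add(-165, -69), -215) = Add(-234, -215) = -449)
Function('y')(f) = 375 (Function('y')(f) = Add(-3, Mul(126, 3)) = Add(-3, 378) = 375)
Add(354891, Function('y')(m)) = Add(354891, 375) = 355266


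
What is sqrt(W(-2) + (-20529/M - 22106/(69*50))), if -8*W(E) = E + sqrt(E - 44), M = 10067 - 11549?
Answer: sqrt(894011766492 - 14523192450*I*sqrt(46))/340860 ≈ 2.7781 - 0.15258*I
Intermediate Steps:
M = -1482
W(E) = -E/8 - sqrt(-44 + E)/8 (W(E) = -(E + sqrt(E - 44))/8 = -(E + sqrt(-44 + E))/8 = -E/8 - sqrt(-44 + E)/8)
sqrt(W(-2) + (-20529/M - 22106/(69*50))) = sqrt((-1/8*(-2) - sqrt(-44 - 2)/8) + (-20529/(-1482) - 22106/(69*50))) = sqrt((1/4 - I*sqrt(46)/8) + (-20529*(-1/1482) - 22106/3450)) = sqrt((1/4 - I*sqrt(46)/8) + (6843/494 - 22106*1/3450)) = sqrt((1/4 - I*sqrt(46)/8) + (6843/494 - 11053/1725)) = sqrt((1/4 - I*sqrt(46)/8) + 6343993/852150) = sqrt(13114061/1704300 - I*sqrt(46)/8)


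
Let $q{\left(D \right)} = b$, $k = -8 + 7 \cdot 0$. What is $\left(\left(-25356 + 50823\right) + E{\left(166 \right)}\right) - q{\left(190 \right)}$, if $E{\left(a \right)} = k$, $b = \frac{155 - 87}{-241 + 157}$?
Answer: $\frac{534656}{21} \approx 25460.0$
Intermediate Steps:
$b = - \frac{17}{21}$ ($b = \frac{68}{-84} = 68 \left(- \frac{1}{84}\right) = - \frac{17}{21} \approx -0.80952$)
$k = -8$ ($k = -8 + 0 = -8$)
$E{\left(a \right)} = -8$
$q{\left(D \right)} = - \frac{17}{21}$
$\left(\left(-25356 + 50823\right) + E{\left(166 \right)}\right) - q{\left(190 \right)} = \left(\left(-25356 + 50823\right) - 8\right) - - \frac{17}{21} = \left(25467 - 8\right) + \frac{17}{21} = 25459 + \frac{17}{21} = \frac{534656}{21}$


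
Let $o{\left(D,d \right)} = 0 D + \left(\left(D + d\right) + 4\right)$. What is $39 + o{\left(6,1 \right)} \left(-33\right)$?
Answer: $-324$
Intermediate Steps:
$o{\left(D,d \right)} = 4 + D + d$ ($o{\left(D,d \right)} = 0 + \left(4 + D + d\right) = 4 + D + d$)
$39 + o{\left(6,1 \right)} \left(-33\right) = 39 + \left(4 + 6 + 1\right) \left(-33\right) = 39 + 11 \left(-33\right) = 39 - 363 = -324$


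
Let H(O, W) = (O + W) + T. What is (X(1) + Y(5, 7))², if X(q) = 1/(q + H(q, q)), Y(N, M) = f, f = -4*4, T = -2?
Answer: 225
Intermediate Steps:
f = -16
H(O, W) = -2 + O + W (H(O, W) = (O + W) - 2 = -2 + O + W)
Y(N, M) = -16
X(q) = 1/(-2 + 3*q) (X(q) = 1/(q + (-2 + q + q)) = 1/(q + (-2 + 2*q)) = 1/(-2 + 3*q))
(X(1) + Y(5, 7))² = (1/(-2 + 3*1) - 16)² = (1/(-2 + 3) - 16)² = (1/1 - 16)² = (1 - 16)² = (-15)² = 225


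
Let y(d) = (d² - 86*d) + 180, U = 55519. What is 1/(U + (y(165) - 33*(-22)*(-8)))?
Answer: 1/62926 ≈ 1.5892e-5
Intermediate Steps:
y(d) = 180 + d² - 86*d
1/(U + (y(165) - 33*(-22)*(-8))) = 1/(55519 + ((180 + 165² - 86*165) - 33*(-22)*(-8))) = 1/(55519 + ((180 + 27225 - 14190) + 726*(-8))) = 1/(55519 + (13215 - 5808)) = 1/(55519 + 7407) = 1/62926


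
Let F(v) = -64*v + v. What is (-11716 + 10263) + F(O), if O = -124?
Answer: 6359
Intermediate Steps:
F(v) = -63*v
(-11716 + 10263) + F(O) = (-11716 + 10263) - 63*(-124) = -1453 + 7812 = 6359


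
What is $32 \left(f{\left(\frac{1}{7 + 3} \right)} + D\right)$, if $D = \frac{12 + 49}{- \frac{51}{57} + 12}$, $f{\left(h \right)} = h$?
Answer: $\frac{188816}{1055} \approx 178.97$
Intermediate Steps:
$D = \frac{1159}{211}$ ($D = \frac{61}{\left(-51\right) \frac{1}{57} + 12} = \frac{61}{- \frac{17}{19} + 12} = \frac{61}{\frac{211}{19}} = 61 \cdot \frac{19}{211} = \frac{1159}{211} \approx 5.4929$)
$32 \left(f{\left(\frac{1}{7 + 3} \right)} + D\right) = 32 \left(\frac{1}{7 + 3} + \frac{1159}{211}\right) = 32 \left(\frac{1}{10} + \frac{1159}{211}\right) = 32 \cdot \frac{11801}{2110} = \frac{188816}{1055}$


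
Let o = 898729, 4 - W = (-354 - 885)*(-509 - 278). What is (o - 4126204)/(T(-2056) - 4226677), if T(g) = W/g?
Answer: 6635688600/8689072823 ≈ 0.76368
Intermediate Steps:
W = -975089 (W = 4 - (-354 - 885)*(-509 - 278) = 4 - (-1239)*(-787) = 4 - 1*975093 = 4 - 975093 = -975089)
T(g) = -975089/g
(o - 4126204)/(T(-2056) - 4226677) = (898729 - 4126204)/(-975089/(-2056) - 4226677) = -3227475/(-975089*(-1/2056) - 4226677) = -3227475/(975089/2056 - 4226677) = -3227475/(-8689072823/2056) = -3227475*(-2056/8689072823) = 6635688600/8689072823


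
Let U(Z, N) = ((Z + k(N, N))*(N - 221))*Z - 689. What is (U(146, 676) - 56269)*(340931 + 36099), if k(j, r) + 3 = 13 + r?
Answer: 20816882738060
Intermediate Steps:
k(j, r) = 10 + r (k(j, r) = -3 + (13 + r) = 10 + r)
U(Z, N) = -689 + Z*(-221 + N)*(10 + N + Z) (U(Z, N) = ((Z + (10 + N))*(N - 221))*Z - 689 = ((10 + N + Z)*(-221 + N))*Z - 689 = ((-221 + N)*(10 + N + Z))*Z - 689 = Z*(-221 + N)*(10 + N + Z) - 689 = -689 + Z*(-221 + N)*(10 + N + Z))
(U(146, 676) - 56269)*(340931 + 36099) = ((-689 - 221*146**2 + 676*146**2 - 221*146*(10 + 676) + 676*146*(10 + 676)) - 56269)*(340931 + 36099) = ((-689 - 221*21316 + 676*21316 - 221*146*686 + 676*146*686) - 56269)*377030 = ((-689 - 4710836 + 14409616 - 22134476 + 67705456) - 56269)*377030 = (55269071 - 56269)*377030 = 55212802*377030 = 20816882738060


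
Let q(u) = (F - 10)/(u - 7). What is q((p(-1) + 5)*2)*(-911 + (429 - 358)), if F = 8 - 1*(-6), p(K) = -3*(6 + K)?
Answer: 1120/9 ≈ 124.44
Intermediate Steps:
p(K) = -18 - 3*K
F = 14 (F = 8 + 6 = 14)
q(u) = 4/(-7 + u) (q(u) = (14 - 10)/(u - 7) = 4/(-7 + u))
q((p(-1) + 5)*2)*(-911 + (429 - 358)) = (4/(-7 + ((-18 - 3*(-1)) + 5)*2))*(-911 + (429 - 358)) = (4/(-7 + ((-18 + 3) + 5)*2))*(-911 + 71) = (4/(-7 + (-15 + 5)*2))*(-840) = (4/(-7 - 10*2))*(-840) = (4/(-7 - 20))*(-840) = (4/(-27))*(-840) = (4*(-1/27))*(-840) = -4/27*(-840) = 1120/9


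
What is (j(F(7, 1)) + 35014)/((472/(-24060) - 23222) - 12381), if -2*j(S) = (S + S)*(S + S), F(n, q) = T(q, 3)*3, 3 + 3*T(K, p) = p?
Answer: -210609210/214152163 ≈ -0.98346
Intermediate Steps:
T(K, p) = -1 + p/3
F(n, q) = 0 (F(n, q) = (-1 + (1/3)*3)*3 = (-1 + 1)*3 = 0*3 = 0)
j(S) = -2*S**2 (j(S) = -(S + S)*(S + S)/2 = -2*S*2*S/2 = -2*S**2)
(j(F(7, 1)) + 35014)/((472/(-24060) - 23222) - 12381) = (-2*0**2 + 35014)/((472/(-24060) - 23222) - 12381) = (-2*0 + 35014)/((472*(-1/24060) - 23222) - 12381) = (0 + 35014)/((-118/6015 - 23222) - 12381) = 35014/(-139680448/6015 - 12381) = 35014/(-214152163/6015) = 35014*(-6015/214152163) = -210609210/214152163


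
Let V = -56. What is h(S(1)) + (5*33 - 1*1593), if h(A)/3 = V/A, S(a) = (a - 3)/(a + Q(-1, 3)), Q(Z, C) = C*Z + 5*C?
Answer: -336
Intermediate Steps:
Q(Z, C) = 5*C + C*Z
S(a) = (-3 + a)/(12 + a) (S(a) = (a - 3)/(a + 3*(5 - 1)) = (-3 + a)/(a + 3*4) = (-3 + a)/(a + 12) = (-3 + a)/(12 + a))
h(A) = -168/A (h(A) = 3*(-56/A) = -168/A)
h(S(1)) + (5*33 - 1*1593) = -168*(12 + 1)/(-3 + 1) + (5*33 - 1*1593) = -168/(-2/13) + (165 - 1593) = -168/((1/13)*(-2)) - 1428 = -168/(-2/13) - 1428 = -168*(-13/2) - 1428 = 1092 - 1428 = -336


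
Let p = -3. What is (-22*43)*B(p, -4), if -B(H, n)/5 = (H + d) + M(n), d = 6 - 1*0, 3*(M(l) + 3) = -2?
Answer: -9460/3 ≈ -3153.3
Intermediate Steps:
M(l) = -11/3 (M(l) = -3 + (1/3)*(-2) = -3 - 2/3 = -11/3)
d = 6 (d = 6 + 0 = 6)
B(H, n) = -35/3 - 5*H (B(H, n) = -5*((H + 6) - 11/3) = -5*((6 + H) - 11/3) = -5*(7/3 + H) = -35/3 - 5*H)
(-22*43)*B(p, -4) = (-22*43)*(-35/3 - 5*(-3)) = -946*(-35/3 + 15) = -946*10/3 = -9460/3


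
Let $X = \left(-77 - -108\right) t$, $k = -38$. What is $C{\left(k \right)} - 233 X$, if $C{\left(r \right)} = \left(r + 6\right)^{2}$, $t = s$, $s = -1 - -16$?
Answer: $-107321$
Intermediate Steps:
$s = 15$ ($s = -1 + 16 = 15$)
$t = 15$
$X = 465$ ($X = \left(-77 - -108\right) 15 = \left(-77 + 108\right) 15 = 31 \cdot 15 = 465$)
$C{\left(r \right)} = \left(6 + r\right)^{2}$
$C{\left(k \right)} - 233 X = \left(6 - 38\right)^{2} - 108345 = \left(-32\right)^{2} - 108345 = 1024 - 108345 = -107321$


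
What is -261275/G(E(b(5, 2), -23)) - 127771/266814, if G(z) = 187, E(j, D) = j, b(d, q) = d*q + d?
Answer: -69735721027/49894218 ≈ -1397.7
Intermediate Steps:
b(d, q) = d + d*q
-261275/G(E(b(5, 2), -23)) - 127771/266814 = -261275/187 - 127771/266814 = -69735721027/49894218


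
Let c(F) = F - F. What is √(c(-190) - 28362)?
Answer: I*√28362 ≈ 168.41*I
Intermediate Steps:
c(F) = 0
√(c(-190) - 28362) = √(0 - 28362) = √(-28362) = I*√28362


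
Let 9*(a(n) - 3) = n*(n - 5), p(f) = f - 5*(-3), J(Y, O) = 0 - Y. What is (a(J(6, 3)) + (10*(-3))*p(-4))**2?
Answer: 919681/9 ≈ 1.0219e+5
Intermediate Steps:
J(Y, O) = -Y
p(f) = 15 + f (p(f) = f + 15 = 15 + f)
a(n) = 3 + n*(-5 + n)/9 (a(n) = 3 + (n*(n - 5))/9 = 3 + (n*(-5 + n))/9 = 3 + n*(-5 + n)/9)
(a(J(6, 3)) + (10*(-3))*p(-4))**2 = ((3 - (-5)*6/9 + (-1*6)**2/9) + (10*(-3))*(15 - 4))**2 = ((3 - 5/9*(-6) + (1/9)*(-6)**2) - 30*11)**2 = ((3 + 10/3 + (1/9)*36) - 330)**2 = ((3 + 10/3 + 4) - 330)**2 = (31/3 - 330)**2 = (-959/3)**2 = 919681/9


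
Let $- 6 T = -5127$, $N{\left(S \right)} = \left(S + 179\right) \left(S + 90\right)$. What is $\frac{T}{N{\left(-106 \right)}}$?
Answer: $- \frac{1709}{2336} \approx -0.73159$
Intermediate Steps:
$N{\left(S \right)} = \left(90 + S\right) \left(179 + S\right)$ ($N{\left(S \right)} = \left(179 + S\right) \left(90 + S\right) = \left(90 + S\right) \left(179 + S\right)$)
$T = \frac{1709}{2}$ ($T = \left(- \frac{1}{6}\right) \left(-5127\right) = \frac{1709}{2} \approx 854.5$)
$\frac{T}{N{\left(-106 \right)}} = \frac{1709}{2 \left(16110 + \left(-106\right)^{2} + 269 \left(-106\right)\right)} = \frac{1709}{2 \left(16110 + 11236 - 28514\right)} = \frac{1709}{2 \left(-1168\right)} = \frac{1709}{2} \left(- \frac{1}{1168}\right) = - \frac{1709}{2336}$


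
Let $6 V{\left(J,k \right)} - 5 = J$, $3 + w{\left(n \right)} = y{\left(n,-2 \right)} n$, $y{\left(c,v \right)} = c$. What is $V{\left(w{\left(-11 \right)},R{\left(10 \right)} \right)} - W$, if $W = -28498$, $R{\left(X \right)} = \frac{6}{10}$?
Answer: $\frac{57037}{2} \approx 28519.0$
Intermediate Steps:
$R{\left(X \right)} = \frac{3}{5}$ ($R{\left(X \right)} = 6 \cdot \frac{1}{10} = \frac{3}{5}$)
$w{\left(n \right)} = -3 + n^{2}$ ($w{\left(n \right)} = -3 + n n = -3 + n^{2}$)
$V{\left(J,k \right)} = \frac{5}{6} + \frac{J}{6}$
$V{\left(w{\left(-11 \right)},R{\left(10 \right)} \right)} - W = \left(\frac{5}{6} + \frac{-3 + \left(-11\right)^{2}}{6}\right) - -28498 = \left(\frac{5}{6} + \frac{-3 + 121}{6}\right) + 28498 = \left(\frac{5}{6} + \frac{1}{6} \cdot 118\right) + 28498 = \left(\frac{5}{6} + \frac{59}{3}\right) + 28498 = \frac{41}{2} + 28498 = \frac{57037}{2}$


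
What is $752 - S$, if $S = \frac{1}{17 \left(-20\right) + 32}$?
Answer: $\frac{231617}{308} \approx 752.0$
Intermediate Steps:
$S = - \frac{1}{308}$ ($S = \frac{1}{-340 + 32} = \frac{1}{-308} = - \frac{1}{308} \approx -0.0032468$)
$752 - S = 752 - - \frac{1}{308} = 752 + \frac{1}{308} = \frac{231617}{308}$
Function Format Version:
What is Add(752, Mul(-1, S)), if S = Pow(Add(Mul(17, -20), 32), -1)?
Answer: Rational(231617, 308) ≈ 752.00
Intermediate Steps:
S = Rational(-1, 308) (S = Pow(Add(-340, 32), -1) = Pow(-308, -1) = Rational(-1, 308) ≈ -0.0032468)
Add(752, Mul(-1, S)) = Add(752, Mul(-1, Rational(-1, 308))) = Add(752, Rational(1, 308)) = Rational(231617, 308)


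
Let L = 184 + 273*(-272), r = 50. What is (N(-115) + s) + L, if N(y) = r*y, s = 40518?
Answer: -39304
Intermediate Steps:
N(y) = 50*y
L = -74072 (L = 184 - 74256 = -74072)
(N(-115) + s) + L = (50*(-115) + 40518) - 74072 = (-5750 + 40518) - 74072 = 34768 - 74072 = -39304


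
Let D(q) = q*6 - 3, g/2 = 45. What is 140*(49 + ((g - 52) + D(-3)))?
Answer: 9240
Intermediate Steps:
g = 90 (g = 2*45 = 90)
D(q) = -3 + 6*q (D(q) = 6*q - 3 = -3 + 6*q)
140*(49 + ((g - 52) + D(-3))) = 140*(49 + ((90 - 52) + (-3 + 6*(-3)))) = 140*(49 + (38 + (-3 - 18))) = 140*(49 + (38 - 21)) = 140*(49 + 17) = 140*66 = 9240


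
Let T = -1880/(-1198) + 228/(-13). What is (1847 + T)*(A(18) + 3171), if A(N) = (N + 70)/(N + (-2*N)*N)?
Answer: 2034489505511/350415 ≈ 5.8059e+6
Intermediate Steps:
T = -124352/7787 (T = -1880*(-1/1198) + 228*(-1/13) = 940/599 - 228/13 = -124352/7787 ≈ -15.969)
A(N) = (70 + N)/(N - 2*N²)
(1847 + T)*(A(18) + 3171) = (1847 - 124352/7787)*((-70 - 1*18)/(18*(-1 + 2*18)) + 3171) = 14258237*((-70 - 18)/(18*(-1 + 36)) + 3171)/7787 = 14258237*((1/18)*(-88)/35 + 3171)/7787 = 14258237*((1/18)*(1/35)*(-88) + 3171)/7787 = 14258237*(-44/315 + 3171)/7787 = (14258237/7787)*(998821/315) = 2034489505511/350415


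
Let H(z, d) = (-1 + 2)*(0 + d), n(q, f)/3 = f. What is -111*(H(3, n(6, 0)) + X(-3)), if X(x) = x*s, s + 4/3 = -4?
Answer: -1776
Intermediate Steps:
s = -16/3 (s = -4/3 - 4 = -16/3 ≈ -5.3333)
n(q, f) = 3*f
H(z, d) = d (H(z, d) = 1*d = d)
X(x) = -16*x/3 (X(x) = x*(-16/3) = -16*x/3)
-111*(H(3, n(6, 0)) + X(-3)) = -111*(3*0 - 16/3*(-3)) = -111*(0 + 16) = -111*16 = -1776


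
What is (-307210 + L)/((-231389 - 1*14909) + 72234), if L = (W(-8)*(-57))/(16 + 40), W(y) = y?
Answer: 2150413/1218448 ≈ 1.7649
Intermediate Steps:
L = 57/7 (L = (-8*(-57))/(16 + 40) = 456/56 = 456*(1/56) = 57/7 ≈ 8.1429)
(-307210 + L)/((-231389 - 1*14909) + 72234) = (-307210 + 57/7)/((-231389 - 1*14909) + 72234) = -2150413/(7*((-231389 - 14909) + 72234)) = -2150413/(7*(-246298 + 72234)) = -2150413/7/(-174064) = -2150413/7*(-1/174064) = 2150413/1218448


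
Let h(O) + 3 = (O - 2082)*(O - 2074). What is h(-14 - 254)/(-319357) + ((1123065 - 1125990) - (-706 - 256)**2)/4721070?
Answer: -26279819934523/1507706751990 ≈ -17.430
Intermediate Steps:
h(O) = -3 + (-2082 + O)*(-2074 + O) (h(O) = -3 + (O - 2082)*(O - 2074) = -3 + (-2082 + O)*(-2074 + O))
h(-14 - 254)/(-319357) + ((1123065 - 1125990) - (-706 - 256)**2)/4721070 = (4318065 + (-14 - 254)**2 - 4156*(-14 - 254))/(-319357) + ((1123065 - 1125990) - (-706 - 256)**2)/4721070 = (4318065 + (-268)**2 - 4156*(-268))*(-1/319357) + (-2925 - 1*(-962)**2)*(1/4721070) = (4318065 + 71824 + 1113808)*(-1/319357) + (-2925 - 1*925444)*(1/4721070) = 5503697*(-1/319357) + (-2925 - 925444)*(1/4721070) = -5503697/319357 - 928369*1/4721070 = -5503697/319357 - 928369/4721070 = -26279819934523/1507706751990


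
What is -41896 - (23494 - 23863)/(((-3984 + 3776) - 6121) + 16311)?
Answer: -418205503/9982 ≈ -41896.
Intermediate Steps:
-41896 - (23494 - 23863)/(((-3984 + 3776) - 6121) + 16311) = -41896 - (-369)/((-208 - 6121) + 16311) = -41896 - (-369)/(-6329 + 16311) = -41896 - (-369)/9982 = -41896 - 1*(-369/9982) = -41896 + 369/9982 = -418205503/9982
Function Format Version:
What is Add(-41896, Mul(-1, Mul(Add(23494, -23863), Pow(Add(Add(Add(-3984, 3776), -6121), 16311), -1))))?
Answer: Rational(-418205503, 9982) ≈ -41896.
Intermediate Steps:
Add(-41896, Mul(-1, Mul(Add(23494, -23863), Pow(Add(Add(Add(-3984, 3776), -6121), 16311), -1)))) = Add(-41896, Mul(-1, Mul(-369, Pow(Add(Add(-208, -6121), 16311), -1)))) = Add(-41896, Mul(-1, Mul(-369, Pow(Add(-6329, 16311), -1)))) = Add(-41896, Mul(-1, Mul(-369, Pow(9982, -1)))) = Add(-41896, Mul(-1, Mul(-369, Rational(1, 9982)))) = Add(-41896, Mul(-1, Rational(-369, 9982))) = Add(-41896, Rational(369, 9982)) = Rational(-418205503, 9982)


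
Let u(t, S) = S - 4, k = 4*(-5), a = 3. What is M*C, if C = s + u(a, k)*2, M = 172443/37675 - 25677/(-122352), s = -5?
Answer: -389834908761/1536537200 ≈ -253.71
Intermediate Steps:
k = -20
u(t, S) = -4 + S
M = 7355375637/1536537200 (M = 172443*(1/37675) - 25677*(-1/122352) = 172443/37675 + 8559/40784 = 7355375637/1536537200 ≈ 4.7870)
C = -53 (C = -5 + (-4 - 20)*2 = -5 - 24*2 = -5 - 48 = -53)
M*C = (7355375637/1536537200)*(-53) = -389834908761/1536537200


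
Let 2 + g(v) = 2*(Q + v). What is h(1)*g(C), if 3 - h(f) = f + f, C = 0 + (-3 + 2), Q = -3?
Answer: -10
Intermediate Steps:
C = -1 (C = 0 - 1 = -1)
h(f) = 3 - 2*f (h(f) = 3 - (f + f) = 3 - 2*f)
g(v) = -8 + 2*v (g(v) = -2 + 2*(-3 + v) = -2 + (-6 + 2*v) = -8 + 2*v)
h(1)*g(C) = (3 - 2*1)*(-8 + 2*(-1)) = (3 - 2)*(-8 - 2) = 1*(-10) = -10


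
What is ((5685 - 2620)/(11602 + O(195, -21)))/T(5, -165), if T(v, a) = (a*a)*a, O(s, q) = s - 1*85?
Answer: -613/10522353600 ≈ -5.8257e-8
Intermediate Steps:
O(s, q) = -85 + s (O(s, q) = s - 85 = -85 + s)
T(v, a) = a³ (T(v, a) = a²*a = a³)
((5685 - 2620)/(11602 + O(195, -21)))/T(5, -165) = ((5685 - 2620)/(11602 + (-85 + 195)))/((-165)³) = (3065/(11602 + 110))/(-4492125) = (3065/11712)*(-1/4492125) = -613/10522353600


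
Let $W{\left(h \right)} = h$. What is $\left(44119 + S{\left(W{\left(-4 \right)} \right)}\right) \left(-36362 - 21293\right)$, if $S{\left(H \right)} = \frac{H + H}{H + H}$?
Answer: $-2543738600$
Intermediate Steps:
$S{\left(H \right)} = 1$ ($S{\left(H \right)} = \frac{2 H}{2 H} = 2 H \frac{1}{2 H} = 1$)
$\left(44119 + S{\left(W{\left(-4 \right)} \right)}\right) \left(-36362 - 21293\right) = \left(44119 + 1\right) \left(-36362 - 21293\right) = 44120 \left(-57655\right) = -2543738600$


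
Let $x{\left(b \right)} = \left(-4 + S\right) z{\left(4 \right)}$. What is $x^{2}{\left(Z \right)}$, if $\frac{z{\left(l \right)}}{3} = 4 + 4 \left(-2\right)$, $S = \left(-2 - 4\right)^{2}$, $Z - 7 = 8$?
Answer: $147456$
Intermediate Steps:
$Z = 15$ ($Z = 7 + 8 = 15$)
$S = 36$ ($S = \left(-6\right)^{2} = 36$)
$z{\left(l \right)} = -12$ ($z{\left(l \right)} = 3 \left(4 + 4 \left(-2\right)\right) = 3 \left(4 - 8\right) = 3 \left(-4\right) = -12$)
$x{\left(b \right)} = -384$ ($x{\left(b \right)} = \left(-4 + 36\right) \left(-12\right) = 32 \left(-12\right) = -384$)
$x^{2}{\left(Z \right)} = \left(-384\right)^{2} = 147456$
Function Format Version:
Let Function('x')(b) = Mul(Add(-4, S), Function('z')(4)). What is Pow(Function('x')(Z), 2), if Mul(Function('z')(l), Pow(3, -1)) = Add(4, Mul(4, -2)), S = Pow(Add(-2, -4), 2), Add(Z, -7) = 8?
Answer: 147456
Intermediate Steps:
Z = 15 (Z = Add(7, 8) = 15)
S = 36 (S = Pow(-6, 2) = 36)
Function('z')(l) = -12 (Function('z')(l) = Mul(3, Add(4, Mul(4, -2))) = Mul(3, Add(4, -8)) = Mul(3, -4) = -12)
Function('x')(b) = -384 (Function('x')(b) = Mul(Add(-4, 36), -12) = Mul(32, -12) = -384)
Pow(Function('x')(Z), 2) = Pow(-384, 2) = 147456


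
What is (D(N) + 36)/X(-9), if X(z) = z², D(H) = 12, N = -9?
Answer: 16/27 ≈ 0.59259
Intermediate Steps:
(D(N) + 36)/X(-9) = (12 + 36)/((-9)²) = 48/81 = (1/81)*48 = 16/27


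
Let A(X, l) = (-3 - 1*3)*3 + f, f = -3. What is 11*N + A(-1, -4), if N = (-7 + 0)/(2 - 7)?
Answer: -28/5 ≈ -5.6000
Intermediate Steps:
A(X, l) = -21 (A(X, l) = (-3 - 1*3)*3 - 3 = (-3 - 3)*3 - 3 = -6*3 - 3 = -18 - 3 = -21)
N = 7/5 (N = -7/(-5) = -7*(-⅕) = 7/5 ≈ 1.4000)
11*N + A(-1, -4) = 11*(7/5) - 21 = 77/5 - 21 = -28/5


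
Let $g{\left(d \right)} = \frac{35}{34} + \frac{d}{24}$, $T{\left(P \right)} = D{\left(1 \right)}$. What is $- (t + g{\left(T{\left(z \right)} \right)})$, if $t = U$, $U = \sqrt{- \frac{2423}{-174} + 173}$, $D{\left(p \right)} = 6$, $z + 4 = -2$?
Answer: $- \frac{87}{68} - \frac{5 \sqrt{226374}}{174} \approx -14.951$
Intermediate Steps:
$z = -6$ ($z = -4 - 2 = -6$)
$T{\left(P \right)} = 6$
$g{\left(d \right)} = \frac{35}{34} + \frac{d}{24}$ ($g{\left(d \right)} = 35 \cdot \frac{1}{34} + d \frac{1}{24} = \frac{35}{34} + \frac{d}{24}$)
$U = \frac{5 \sqrt{226374}}{174}$ ($U = \sqrt{\left(-2423\right) \left(- \frac{1}{174}\right) + 173} = \sqrt{\frac{2423}{174} + 173} = \sqrt{\frac{32525}{174}} = \frac{5 \sqrt{226374}}{174} \approx 13.672$)
$t = \frac{5 \sqrt{226374}}{174} \approx 13.672$
$- (t + g{\left(T{\left(z \right)} \right)}) = - (\frac{5 \sqrt{226374}}{174} + \left(\frac{35}{34} + \frac{1}{24} \cdot 6\right)) = - (\frac{5 \sqrt{226374}}{174} + \left(\frac{35}{34} + \frac{1}{4}\right)) = - (\frac{5 \sqrt{226374}}{174} + \frac{87}{68}) = - (\frac{87}{68} + \frac{5 \sqrt{226374}}{174}) = - \frac{87}{68} - \frac{5 \sqrt{226374}}{174}$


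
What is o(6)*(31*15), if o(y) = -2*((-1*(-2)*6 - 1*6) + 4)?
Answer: -9300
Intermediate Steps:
o(y) = -20 (o(y) = -2*((2*6 - 6) + 4) = -2*((12 - 6) + 4) = -2*(6 + 4) = -2*10 = -20)
o(6)*(31*15) = -620*15 = -20*465 = -9300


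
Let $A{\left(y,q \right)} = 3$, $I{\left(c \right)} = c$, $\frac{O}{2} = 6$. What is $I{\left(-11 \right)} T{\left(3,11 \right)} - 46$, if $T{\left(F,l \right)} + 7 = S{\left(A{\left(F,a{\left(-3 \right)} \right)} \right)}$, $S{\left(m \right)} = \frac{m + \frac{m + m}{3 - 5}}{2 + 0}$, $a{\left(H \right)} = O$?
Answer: $31$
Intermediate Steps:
$O = 12$ ($O = 2 \cdot 6 = 12$)
$a{\left(H \right)} = 12$
$S{\left(m \right)} = 0$ ($S{\left(m \right)} = \frac{m + \frac{2 m}{-2}}{2} = \left(m + 2 m \left(- \frac{1}{2}\right)\right) \frac{1}{2} = \left(m - m\right) \frac{1}{2} = 0 \cdot \frac{1}{2} = 0$)
$T{\left(F,l \right)} = -7$ ($T{\left(F,l \right)} = -7 + 0 = -7$)
$I{\left(-11 \right)} T{\left(3,11 \right)} - 46 = \left(-11\right) \left(-7\right) - 46 = 77 - 46 = 31$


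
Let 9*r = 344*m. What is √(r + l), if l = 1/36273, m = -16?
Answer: I*√804642278351/36273 ≈ 24.73*I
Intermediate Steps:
l = 1/36273 ≈ 2.7569e-5
r = -5504/9 (r = (344*(-16))/9 = (⅑)*(-5504) = -5504/9 ≈ -611.56)
√(r + l) = √(-5504/9 + 1/36273) = √(-66548861/108819) = I*√804642278351/36273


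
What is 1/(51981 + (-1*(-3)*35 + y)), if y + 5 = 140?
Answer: 1/52221 ≈ 1.9149e-5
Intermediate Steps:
y = 135 (y = -5 + 140 = 135)
1/(51981 + (-1*(-3)*35 + y)) = 1/(51981 + (-1*(-3)*35 + 135)) = 1/(51981 + (3*35 + 135)) = 1/(51981 + (105 + 135)) = 1/(51981 + 240) = 1/52221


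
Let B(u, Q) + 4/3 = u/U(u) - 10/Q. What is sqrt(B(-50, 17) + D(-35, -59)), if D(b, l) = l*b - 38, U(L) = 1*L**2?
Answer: sqrt(526717698)/510 ≈ 45.001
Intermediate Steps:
U(L) = L**2
D(b, l) = -38 + b*l (D(b, l) = b*l - 38 = -38 + b*l)
B(u, Q) = -4/3 + 1/u - 10/Q (B(u, Q) = -4/3 + (u/(u**2) - 10/Q) = -4/3 + (u/u**2 - 10/Q) = -4/3 + (1/u - 10/Q) = -4/3 + 1/u - 10/Q)
sqrt(B(-50, 17) + D(-35, -59)) = sqrt((-4/3 + 1/(-50) - 10/17) + (-38 - 35*(-59))) = sqrt((-4/3 - 1/50 - 10*1/17) + (-38 + 2065)) = sqrt((-4/3 - 1/50 - 10/17) + 2027) = sqrt(-4951/2550 + 2027) = sqrt(5163899/2550) = sqrt(526717698)/510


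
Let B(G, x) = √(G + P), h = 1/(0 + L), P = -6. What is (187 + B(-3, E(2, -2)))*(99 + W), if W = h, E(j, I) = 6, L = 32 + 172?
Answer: 222167/12 + 20197*I/68 ≈ 18514.0 + 297.01*I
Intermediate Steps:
L = 204
h = 1/204 (h = 1/(0 + 204) = 1/204 ≈ 0.0049020)
B(G, x) = √(-6 + G) (B(G, x) = √(G - 6) = √(-6 + G))
W = 1/204 ≈ 0.0049020
(187 + B(-3, E(2, -2)))*(99 + W) = (187 + √(-6 - 3))*(99 + 1/204) = (187 + √(-9))*(20197/204) = (187 + 3*I)*(20197/204) = 222167/12 + 20197*I/68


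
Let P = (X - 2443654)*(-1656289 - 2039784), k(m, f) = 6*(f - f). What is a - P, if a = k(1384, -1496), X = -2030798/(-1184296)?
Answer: -5348231725578905689/592148 ≈ -9.0319e+12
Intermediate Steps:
X = 1015399/592148 (X = -2030798*(-1/1184296) = 1015399/592148 ≈ 1.7148)
k(m, f) = 0 (k(m, f) = 6*0 = 0)
a = 0
P = 5348231725578905689/592148 (P = (1015399/592148 - 2443654)*(-1656289 - 2039784) = -1447003813393/592148*(-3696073) = 5348231725578905689/592148 ≈ 9.0319e+12)
a - P = 0 - 1*5348231725578905689/592148 = 0 - 5348231725578905689/592148 = -5348231725578905689/592148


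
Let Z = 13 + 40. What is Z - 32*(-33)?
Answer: 1109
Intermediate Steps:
Z = 53
Z - 32*(-33) = 53 - 32*(-33) = 53 + 1056 = 1109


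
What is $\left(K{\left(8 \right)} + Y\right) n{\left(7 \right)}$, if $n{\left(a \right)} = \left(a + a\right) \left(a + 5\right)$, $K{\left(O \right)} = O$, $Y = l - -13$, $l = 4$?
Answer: $4200$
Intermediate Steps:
$Y = 17$ ($Y = 4 - -13 = 4 + 13 = 17$)
$n{\left(a \right)} = 2 a \left(5 + a\right)$
$\left(K{\left(8 \right)} + Y\right) n{\left(7 \right)} = \left(8 + 17\right) 2 \cdot 7 \left(5 + 7\right) = 25 \cdot 2 \cdot 7 \cdot 12 = 25 \cdot 168 = 4200$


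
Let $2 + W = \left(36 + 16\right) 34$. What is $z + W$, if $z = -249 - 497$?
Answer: $1020$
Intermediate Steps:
$z = -746$
$W = 1766$ ($W = -2 + \left(36 + 16\right) 34 = -2 + 52 \cdot 34 = -2 + 1768 = 1766$)
$z + W = -746 + 1766 = 1020$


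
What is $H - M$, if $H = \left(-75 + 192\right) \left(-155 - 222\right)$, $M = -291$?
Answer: $-43818$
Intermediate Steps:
$H = -44109$ ($H = 117 \left(-155 - 222\right) = 117 \left(-377\right) = -44109$)
$H - M = -44109 - -291 = -44109 + 291 = -43818$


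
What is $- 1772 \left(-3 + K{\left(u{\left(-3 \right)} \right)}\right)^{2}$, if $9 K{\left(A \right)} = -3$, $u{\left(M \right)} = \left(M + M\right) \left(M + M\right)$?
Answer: $- \frac{177200}{9} \approx -19689.0$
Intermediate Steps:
$u{\left(M \right)} = 4 M^{2}$ ($u{\left(M \right)} = 2 M 2 M = 4 M^{2}$)
$K{\left(A \right)} = - \frac{1}{3}$ ($K{\left(A \right)} = \frac{1}{9} \left(-3\right) = - \frac{1}{3}$)
$- 1772 \left(-3 + K{\left(u{\left(-3 \right)} \right)}\right)^{2} = - 1772 \left(-3 - \frac{1}{3}\right)^{2} = - 1772 \left(- \frac{10}{3}\right)^{2} = \left(-1772\right) \frac{100}{9} = - \frac{177200}{9}$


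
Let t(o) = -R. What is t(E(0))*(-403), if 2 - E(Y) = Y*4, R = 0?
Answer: 0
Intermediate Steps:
E(Y) = 2 - 4*Y (E(Y) = 2 - Y*4 = 2 - 4*Y)
t(o) = 0 (t(o) = -1*0 = 0)
t(E(0))*(-403) = 0*(-403) = 0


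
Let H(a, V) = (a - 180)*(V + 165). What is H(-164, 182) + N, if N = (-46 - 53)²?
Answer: -109567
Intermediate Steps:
H(a, V) = (-180 + a)*(165 + V)
N = 9801 (N = (-99)² = 9801)
H(-164, 182) + N = (-29700 - 180*182 + 165*(-164) + 182*(-164)) + 9801 = (-29700 - 32760 - 27060 - 29848) + 9801 = -119368 + 9801 = -109567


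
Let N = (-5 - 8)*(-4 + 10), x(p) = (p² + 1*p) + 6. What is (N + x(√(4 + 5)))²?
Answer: 3600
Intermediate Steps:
x(p) = 6 + p + p² (x(p) = (p² + p) + 6 = (p + p²) + 6 = 6 + p + p²)
N = -78 (N = -13*6 = -78)
(N + x(√(4 + 5)))² = (-78 + (6 + √(4 + 5) + (√(4 + 5))²))² = (-78 + (6 + √9 + (√9)²))² = (-78 + (6 + 3 + 3²))² = (-78 + (6 + 3 + 9))² = (-78 + 18)² = (-60)² = 3600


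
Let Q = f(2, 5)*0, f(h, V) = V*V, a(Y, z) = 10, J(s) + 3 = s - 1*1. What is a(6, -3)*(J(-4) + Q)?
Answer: -80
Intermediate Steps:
J(s) = -4 + s (J(s) = -3 + (s - 1*1) = -3 + (s - 1) = -3 + (-1 + s) = -4 + s)
f(h, V) = V**2
Q = 0 (Q = 5**2*0 = 25*0 = 0)
a(6, -3)*(J(-4) + Q) = 10*((-4 - 4) + 0) = 10*(-8 + 0) = 10*(-8) = -80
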